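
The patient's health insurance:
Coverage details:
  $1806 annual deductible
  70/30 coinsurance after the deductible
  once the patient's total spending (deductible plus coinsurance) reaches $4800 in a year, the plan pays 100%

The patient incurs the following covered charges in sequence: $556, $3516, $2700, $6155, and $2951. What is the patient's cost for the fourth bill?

Claim 1 — $556: entire amount goes to the deductible. Patient owes $556 (running OOP $556).
Claim 2 — $3516: $1250 to deductible, leaving $2266; patient's 30% is $679.80. Patient owes $1929.80 (running OOP $2485.80).
Claim 3 — $2700: 30% coinsurance on $2700 = $810. Patient pays $810; OOP now $3295.80.
Claim 4 — $6155: deductible met; 30% of $6155 = $1846.50. That would push OOP to $5142.30, over the $4800 cap, so patient pays $4800 − $3295.80 = $1504.20.

$1504.20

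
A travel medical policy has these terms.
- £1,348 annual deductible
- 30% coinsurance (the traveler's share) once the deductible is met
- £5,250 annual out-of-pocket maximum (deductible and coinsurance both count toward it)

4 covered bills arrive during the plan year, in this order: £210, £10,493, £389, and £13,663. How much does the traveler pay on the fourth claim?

Bill 1, £210: entire amount goes to the deductible. Cost to traveler: £210. OOP to date £210.
Bill 2, £10,493: £1,138 finishes the deductible; £9,355 goes to coinsurance; 30% of £9,355 = £2,806.50. Traveler pays £3,944.50; OOP now £4,154.50.
Bill 3, £389: deductible met; 30% of £389 = £116.70. Traveler owes £116.70 (running OOP £4,271.20).
Bill 4, £13,663: deductible already satisfied, so traveler's share is 30% × £13,663 = £4,098.90. That would push OOP to £8,370.10, over the £5,250 cap, so traveler pays £5,250 − £4,271.20 = £978.80.

£978.80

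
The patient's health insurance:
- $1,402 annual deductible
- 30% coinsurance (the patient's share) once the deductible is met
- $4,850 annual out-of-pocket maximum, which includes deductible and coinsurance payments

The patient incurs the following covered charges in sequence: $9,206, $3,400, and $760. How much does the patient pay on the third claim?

Claim 1 ($9,206): $1,402 to deductible, leaving $7,804; coinsurance $7,804 × 30% = $2,341.20. Patient pays $3,743.20; OOP now $3,743.20.
Claim 2 ($3,400): deductible met; 30% of $3,400 = $1,020. Patient owes $1,020 (running OOP $4,763.20).
Claim 3 ($760): deductible met; 30% of $760 = $228. OOP would hit $4,991.20 > $4,850, so the cap limits the patient to $4,850 − $4,763.20 = $86.80.

$86.80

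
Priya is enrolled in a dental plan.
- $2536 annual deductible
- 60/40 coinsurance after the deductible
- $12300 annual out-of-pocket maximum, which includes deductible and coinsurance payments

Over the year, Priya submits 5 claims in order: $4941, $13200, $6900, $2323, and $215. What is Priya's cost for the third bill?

Claim 1 ($4941): deductible takes $2536, $2405 remains; patient's 40% is $962. Patient pays $3498; OOP now $3498.
Claim 2 ($13200): deductible met; 40% of $13200 = $5280. Cost to patient: $5280. OOP to date $8778.
Claim 3 ($6900): deductible already satisfied, so patient's share is 40% × $6900 = $2760. Cost to patient: $2760. OOP to date $11538.

$2760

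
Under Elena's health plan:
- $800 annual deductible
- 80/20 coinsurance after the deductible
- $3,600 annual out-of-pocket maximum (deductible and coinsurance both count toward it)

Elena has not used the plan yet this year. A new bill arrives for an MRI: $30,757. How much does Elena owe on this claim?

$3,600

Nothing has been paid toward the $800 deductible, so the first $800 of this charge is applied there.
The remaining $29,957 (= $30,757 − $800) moves to coinsurance.
20% of $29,957 = $5,991.40 falls to the patient.
Patient responsibility before any cap: $800 + $5,991.40 = $6,791.40.
Year-to-date out-of-pocket would reach $0 + $6,791.40 = $6,791.40, above the $3,600 maximum, so the patient pays only $3,600 − $0 = $3,600.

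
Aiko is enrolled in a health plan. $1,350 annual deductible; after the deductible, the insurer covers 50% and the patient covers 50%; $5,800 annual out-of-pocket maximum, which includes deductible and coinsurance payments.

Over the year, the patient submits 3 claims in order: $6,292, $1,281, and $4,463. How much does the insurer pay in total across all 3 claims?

$6,236

#1 ($6,292): $1,350 finishes the deductible; $4,942 goes to coinsurance; patient's 50% is $2,471. Cost to patient: $3,821. OOP to date $3,821. Plan pays $6,292 − $3,821 = $2,471.
#2 ($1,281): 50% coinsurance on $1,281 = $640.50. Cost to patient: $640.50. OOP to date $4,461.50. Insurer: $1,281 − $640.50 = $640.50.
#3 ($4,463): deductible met; 50% of $4,463 = $2,231.50. That would push OOP to $6,693, over the $5,800 cap, so patient pays $5,800 − $4,461.50 = $1,338.50. Insurer: $4,463 − $1,338.50 = $3,124.50.
Insurer total = bills − patient's total = $12,036 − $5,800 = $6,236.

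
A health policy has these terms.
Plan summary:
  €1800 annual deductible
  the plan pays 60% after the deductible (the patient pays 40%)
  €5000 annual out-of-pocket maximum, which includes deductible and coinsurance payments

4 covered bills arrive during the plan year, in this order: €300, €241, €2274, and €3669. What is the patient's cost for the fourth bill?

Claim 1 — €300: all of it applies to the deductible. Cost to patient: €300. OOP to date €300.
Claim 2 — €241: fully absorbed by the deductible. Patient pays €241; OOP now €541.
Claim 3 — €2274: €1259 to deductible, leaving €1015; patient's 40% is €406. Patient owes €1665 (running OOP €2206).
Claim 4 — €3669: deductible already satisfied, so patient's share is 40% × €3669 = €1467.60. Cost to patient: €1467.60. OOP to date €3673.60.

€1467.60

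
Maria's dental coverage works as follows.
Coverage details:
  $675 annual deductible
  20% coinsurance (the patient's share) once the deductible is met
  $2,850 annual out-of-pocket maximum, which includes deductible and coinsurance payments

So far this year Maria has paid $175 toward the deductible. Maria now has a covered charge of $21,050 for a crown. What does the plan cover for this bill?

$18,375

Remaining deductible: $675 − $175 = $500.
After the $500 deductible portion, $21,050 − $500 = $20,550 is subject to coinsurance.
Patient's 20% share of $20,550 is $4,110.
So the patient owes $500 + $4,110 = $4,610 before any cap.
That would bring total out-of-pocket to $4,785, past the $2,850 cap. The patient is capped at $2,850 − $175 = $2,675 on this claim.
Insurer pays the balance: $21,050 − $2,675 = $18,375.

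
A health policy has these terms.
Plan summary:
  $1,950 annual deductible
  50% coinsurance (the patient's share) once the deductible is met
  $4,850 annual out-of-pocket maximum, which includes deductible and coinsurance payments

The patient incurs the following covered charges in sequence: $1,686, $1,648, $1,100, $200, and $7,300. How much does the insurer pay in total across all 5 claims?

Claim 1 ($1,686): all of it applies to the deductible. Patient pays $1,686; OOP now $1,686. Insurer: $1,686 − $1,686 = $0.
Claim 2 ($1,648): $264 to deductible, leaving $1,384; patient's 50% is $692. Patient pays $956; OOP now $2,642. Plan pays $1,648 − $956 = $692.
Claim 3 ($1,100): 50% coinsurance on $1,100 = $550. Cost to patient: $550. OOP to date $3,192. Plan pays $1,100 − $550 = $550.
Claim 4 ($200): 50% coinsurance on $200 = $100. Cost to patient: $100. OOP to date $3,292. Insurer: $200 − $100 = $100.
Claim 5 ($7,300): deductible met; 50% of $7,300 = $3,650. Adding that to $3,292 gives $6,942, past the $4,850 cap; patient pays only $4,850 − $3,292 = $1,558. Plan pays $7,300 − $1,558 = $5,742.
Insurer total: $0 + $692 + $550 + $100 + $5,742 = $7,084.

$7,084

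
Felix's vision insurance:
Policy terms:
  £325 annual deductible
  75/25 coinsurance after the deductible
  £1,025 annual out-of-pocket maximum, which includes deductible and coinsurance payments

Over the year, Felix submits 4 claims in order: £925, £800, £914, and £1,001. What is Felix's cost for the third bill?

£228.50

Claim 1 (£925): £325 finishes the deductible; £600 goes to coinsurance; member's 25% is £150. Cost to member: £475. OOP to date £475.
Claim 2 (£800): deductible met; 25% of £800 = £200. Member owes £200 (running OOP £675).
Claim 3 (£914): 25% coinsurance on £914 = £228.50. Member owes £228.50 (running OOP £903.50).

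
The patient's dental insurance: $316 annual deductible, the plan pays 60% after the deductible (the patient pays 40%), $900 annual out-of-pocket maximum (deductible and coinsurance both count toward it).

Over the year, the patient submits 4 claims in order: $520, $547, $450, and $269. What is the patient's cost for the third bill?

Bill 1, $520: $316 to deductible, leaving $204; 40% of $204 = $81.60. Patient pays $397.60; OOP now $397.60.
Bill 2, $547: deductible already satisfied, so patient's share is 40% × $547 = $218.80. Cost to patient: $218.80. OOP to date $616.40.
Bill 3, $450: deductible already satisfied, so patient's share is 40% × $450 = $180. Patient pays $180; OOP now $796.40.

$180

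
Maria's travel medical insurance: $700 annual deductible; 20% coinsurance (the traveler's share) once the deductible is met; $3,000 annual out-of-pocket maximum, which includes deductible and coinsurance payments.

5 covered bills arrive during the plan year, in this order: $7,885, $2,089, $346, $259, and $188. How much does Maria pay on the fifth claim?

#1 ($7,885): $700 finishes the deductible; $7,185 goes to coinsurance; traveler's 20% is $1,437. Traveler pays $2,137; OOP now $2,137.
#2 ($2,089): deductible met; 20% of $2,089 = $417.80. Traveler pays $417.80; OOP now $2,554.80.
#3 ($346): deductible already satisfied, so traveler's share is 20% × $346 = $69.20. Traveler owes $69.20 (running OOP $2,624).
#4 ($259): deductible already satisfied, so traveler's share is 20% × $259 = $51.80. Traveler pays $51.80; OOP now $2,675.80.
#5 ($188): deductible already satisfied, so traveler's share is 20% × $188 = $37.60. Traveler owes $37.60 (running OOP $2,713.40).

$37.60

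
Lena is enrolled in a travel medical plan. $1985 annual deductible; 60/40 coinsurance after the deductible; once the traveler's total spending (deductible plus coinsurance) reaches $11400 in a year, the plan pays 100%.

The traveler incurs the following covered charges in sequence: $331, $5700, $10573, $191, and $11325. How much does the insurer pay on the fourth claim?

#1 ($331): all of it applies to the deductible. Traveler pays $331; OOP now $331. Insurer: $331 − $331 = $0.
#2 ($5700): $1654 finishes the deductible; $4046 goes to coinsurance; coinsurance $4046 × 40% = $1618.40. Traveler owes $3272.40 (running OOP $3603.40). Plan pays $5700 − $3272.40 = $2427.60.
#3 ($10573): deductible met; 40% of $10573 = $4229.20. Cost to traveler: $4229.20. OOP to date $7832.60. Insurer: $10573 − $4229.20 = $6343.80.
#4 ($191): deductible already satisfied, so traveler's share is 40% × $191 = $76.40. Cost to traveler: $76.40. OOP to date $7909. Insurer: $191 − $76.40 = $114.60.

$114.60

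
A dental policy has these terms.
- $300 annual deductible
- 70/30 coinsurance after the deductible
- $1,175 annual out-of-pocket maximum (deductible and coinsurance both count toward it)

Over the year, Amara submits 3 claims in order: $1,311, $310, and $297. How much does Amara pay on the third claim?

Claim 1 — $1,311: deductible takes $300, $1,011 remains; 30% of $1,011 = $303.30. Cost to patient: $603.30. OOP to date $603.30.
Claim 2 — $310: deductible already satisfied, so patient's share is 30% × $310 = $93. Patient owes $93 (running OOP $696.30).
Claim 3 — $297: deductible met; 30% of $297 = $89.10. Patient pays $89.10; OOP now $785.40.

$89.10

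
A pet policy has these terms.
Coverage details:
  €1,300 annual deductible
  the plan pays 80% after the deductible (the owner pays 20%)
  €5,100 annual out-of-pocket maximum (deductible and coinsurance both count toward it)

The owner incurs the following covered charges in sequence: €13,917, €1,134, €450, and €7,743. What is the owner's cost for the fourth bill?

€959.80

Claim 1 — €13,917: €1,300 to deductible, leaving €12,617; owner's 20% is €2,523.40. Cost to owner: €3,823.40. OOP to date €3,823.40.
Claim 2 — €1,134: deductible met; 20% of €1,134 = €226.80. Owner pays €226.80; OOP now €4,050.20.
Claim 3 — €450: deductible already satisfied, so owner's share is 20% × €450 = €90. Owner owes €90 (running OOP €4,140.20).
Claim 4 — €7,743: deductible already satisfied, so owner's share is 20% × €7,743 = €1,548.60. Adding that to €4,140.20 gives €5,688.80, past the €5,100 cap; owner pays only €5,100 − €4,140.20 = €959.80.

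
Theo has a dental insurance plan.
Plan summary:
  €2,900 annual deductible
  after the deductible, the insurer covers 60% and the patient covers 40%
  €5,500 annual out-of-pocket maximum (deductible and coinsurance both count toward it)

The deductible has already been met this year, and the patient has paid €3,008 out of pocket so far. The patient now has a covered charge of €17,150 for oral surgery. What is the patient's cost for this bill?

With the deductible met, the entire €17,150 is subject to coinsurance.
Coinsurance: €17,150 × 40% = €6,860.
Adding €6,860 to the €3,008 already spent would give €9,868, which exceeds the €5,500 cap; the patient pays just €5,500 − €3,008 = €2,492.

€2,492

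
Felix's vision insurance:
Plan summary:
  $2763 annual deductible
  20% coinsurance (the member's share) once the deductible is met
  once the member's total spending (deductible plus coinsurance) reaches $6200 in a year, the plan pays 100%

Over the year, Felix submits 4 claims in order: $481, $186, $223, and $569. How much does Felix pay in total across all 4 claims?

$1459

Claim 1 ($481): fully absorbed by the deductible. Member pays $481; OOP now $481.
Claim 2 ($186): entire amount goes to the deductible. Member pays $186; OOP now $667.
Claim 3 ($223): fully absorbed by the deductible. Member owes $223 (running OOP $890).
Claim 4 ($569): all of it applies to the deductible. Member pays $569; OOP now $1459.
Summing the member's payments: $481 + $186 + $223 + $569 = $1459.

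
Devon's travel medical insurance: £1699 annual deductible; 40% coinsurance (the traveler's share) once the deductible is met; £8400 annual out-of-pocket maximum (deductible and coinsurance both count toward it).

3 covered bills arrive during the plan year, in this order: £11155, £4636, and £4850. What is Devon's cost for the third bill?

Claim 1 (£11155): £1699 finishes the deductible; £9456 goes to coinsurance; traveler's 40% is £3782.40. Traveler pays £5481.40; OOP now £5481.40.
Claim 2 (£4636): 40% coinsurance on £4636 = £1854.40. Traveler owes £1854.40 (running OOP £7335.80).
Claim 3 (£4850): 40% coinsurance on £4850 = £1940. That would push OOP to £9275.80, over the £8400 cap, so traveler pays £8400 − £7335.80 = £1064.20.

£1064.20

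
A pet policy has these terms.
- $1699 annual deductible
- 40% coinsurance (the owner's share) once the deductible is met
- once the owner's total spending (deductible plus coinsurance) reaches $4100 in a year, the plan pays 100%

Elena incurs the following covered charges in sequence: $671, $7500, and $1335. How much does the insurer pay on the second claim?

Claim 1 ($671): entire amount goes to the deductible. Cost to owner: $671. OOP to date $671. Plan pays $671 − $671 = $0.
Claim 2 ($7500): $1028 to deductible, leaving $6472; owner's 40% is $2588.80. Claim cost before the cap: $1028 + $2588.80 = $3616.80. Adding that to $671 gives $4287.80, past the $4100 cap; owner pays only $4100 − $671 = $3429. Insurer: $7500 − $3429 = $4071.

$4071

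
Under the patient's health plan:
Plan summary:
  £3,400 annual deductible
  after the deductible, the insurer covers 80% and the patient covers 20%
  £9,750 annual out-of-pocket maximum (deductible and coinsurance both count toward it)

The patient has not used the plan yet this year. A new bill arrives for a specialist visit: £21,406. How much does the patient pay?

Deductible not yet touched, so the first £3,400 of the bill goes to the deductible.
That leaves £21,406 − £3,400 = £18,006 for coinsurance.
Coinsurance: £18,006 × 20% = £3,601.20.
Patient responsibility before any cap: £3,400 + £3,601.20 = £7,001.20.
Total out-of-pocket so far would be £0 + £7,001.20 = £7,001.20, below the £9,750 cap — no reduction.

£7,001.20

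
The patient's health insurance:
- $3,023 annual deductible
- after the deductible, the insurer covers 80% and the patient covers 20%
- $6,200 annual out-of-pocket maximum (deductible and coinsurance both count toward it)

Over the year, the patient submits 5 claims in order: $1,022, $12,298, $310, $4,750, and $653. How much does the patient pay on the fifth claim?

$105.60

Claim 1 ($1,022): fully absorbed by the deductible. Patient pays $1,022; OOP now $1,022.
Claim 2 ($12,298): $2,001 finishes the deductible; $10,297 goes to coinsurance; coinsurance $10,297 × 20% = $2,059.40. Cost to patient: $4,060.40. OOP to date $5,082.40.
Claim 3 ($310): deductible already satisfied, so patient's share is 20% × $310 = $62. Patient pays $62; OOP now $5,144.40.
Claim 4 ($4,750): deductible already satisfied, so patient's share is 20% × $4,750 = $950. Patient pays $950; OOP now $6,094.40.
Claim 5 ($653): deductible met; 20% of $653 = $130.60. OOP would hit $6,225 > $6,200, so the cap limits the patient to $6,200 − $6,094.40 = $105.60.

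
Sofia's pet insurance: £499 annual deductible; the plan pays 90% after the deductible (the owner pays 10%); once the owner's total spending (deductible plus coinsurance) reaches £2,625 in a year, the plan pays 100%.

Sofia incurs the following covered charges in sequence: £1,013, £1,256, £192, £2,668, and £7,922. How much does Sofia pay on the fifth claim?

£792.20

#1 (£1,013): £499 finishes the deductible; £514 goes to coinsurance; coinsurance £514 × 10% = £51.40. Cost to owner: £550.40. OOP to date £550.40.
#2 (£1,256): deductible met; 10% of £1,256 = £125.60. Cost to owner: £125.60. OOP to date £676.
#3 (£192): 10% coinsurance on £192 = £19.20. Owner owes £19.20 (running OOP £695.20).
#4 (£2,668): 10% coinsurance on £2,668 = £266.80. Owner owes £266.80 (running OOP £962).
#5 (£7,922): 10% coinsurance on £7,922 = £792.20. Cost to owner: £792.20. OOP to date £1,754.20.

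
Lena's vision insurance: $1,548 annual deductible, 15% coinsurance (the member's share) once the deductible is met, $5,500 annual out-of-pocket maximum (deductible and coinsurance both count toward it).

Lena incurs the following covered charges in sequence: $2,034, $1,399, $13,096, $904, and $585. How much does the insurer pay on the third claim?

Bill 1, $2,034: $1,548 to deductible, leaving $486; 15% of $486 = $72.90. Cost to member: $1,620.90. OOP to date $1,620.90. Plan pays $2,034 − $1,620.90 = $413.10.
Bill 2, $1,399: deductible met; 15% of $1,399 = $209.85. Member owes $209.85 (running OOP $1,830.75). Insurer: $1,399 − $209.85 = $1,189.15.
Bill 3, $13,096: 15% coinsurance on $13,096 = $1,964.40. Cost to member: $1,964.40. OOP to date $3,795.15. Plan pays $13,096 − $1,964.40 = $11,131.60.

$11,131.60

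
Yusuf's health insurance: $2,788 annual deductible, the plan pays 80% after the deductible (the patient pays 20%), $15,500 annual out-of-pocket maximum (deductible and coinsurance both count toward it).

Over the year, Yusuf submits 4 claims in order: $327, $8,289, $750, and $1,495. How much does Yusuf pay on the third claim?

$150

Claim 1 — $327: all of it applies to the deductible. Cost to patient: $327. OOP to date $327.
Claim 2 — $8,289: deductible takes $2,461, $5,828 remains; patient's 20% is $1,165.60. Cost to patient: $3,626.60. OOP to date $3,953.60.
Claim 3 — $750: 20% coinsurance on $750 = $150. Patient owes $150 (running OOP $4,103.60).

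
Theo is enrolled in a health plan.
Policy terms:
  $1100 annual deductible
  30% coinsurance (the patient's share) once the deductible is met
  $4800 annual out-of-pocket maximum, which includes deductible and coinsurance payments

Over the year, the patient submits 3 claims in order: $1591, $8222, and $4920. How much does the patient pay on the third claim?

$1086.10

#1 ($1591): $1100 to deductible, leaving $491; patient's 30% is $147.30. Patient pays $1247.30; OOP now $1247.30.
#2 ($8222): 30% coinsurance on $8222 = $2466.60. Cost to patient: $2466.60. OOP to date $3713.90.
#3 ($4920): deductible met; 30% of $4920 = $1476. That would push OOP to $5189.90, over the $4800 cap, so patient pays $4800 − $3713.90 = $1086.10.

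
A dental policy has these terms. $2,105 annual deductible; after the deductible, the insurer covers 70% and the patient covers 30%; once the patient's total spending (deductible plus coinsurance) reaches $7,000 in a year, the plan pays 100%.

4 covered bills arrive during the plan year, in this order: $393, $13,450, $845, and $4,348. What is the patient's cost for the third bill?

Claim 1 — $393: fully absorbed by the deductible. Patient owes $393 (running OOP $393).
Claim 2 — $13,450: $1,712 finishes the deductible; $11,738 goes to coinsurance; coinsurance $11,738 × 30% = $3,521.40. Cost to patient: $5,233.40. OOP to date $5,626.40.
Claim 3 — $845: deductible met; 30% of $845 = $253.50. Patient owes $253.50 (running OOP $5,879.90).

$253.50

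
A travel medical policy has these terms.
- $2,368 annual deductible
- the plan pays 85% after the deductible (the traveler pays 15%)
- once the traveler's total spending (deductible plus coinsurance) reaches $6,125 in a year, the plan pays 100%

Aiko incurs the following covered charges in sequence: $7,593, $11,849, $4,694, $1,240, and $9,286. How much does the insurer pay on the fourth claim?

$1,054

Claim 1 — $7,593: $2,368 to deductible, leaving $5,225; 15% of $5,225 = $783.75. Traveler owes $3,151.75 (running OOP $3,151.75). Plan pays $7,593 − $3,151.75 = $4,441.25.
Claim 2 — $11,849: 15% coinsurance on $11,849 = $1,777.35. Cost to traveler: $1,777.35. OOP to date $4,929.10. Insurer: $11,849 − $1,777.35 = $10,071.65.
Claim 3 — $4,694: 15% coinsurance on $4,694 = $704.10. Traveler owes $704.10 (running OOP $5,633.20). Insurer: $4,694 − $704.10 = $3,989.90.
Claim 4 — $1,240: deductible met; 15% of $1,240 = $186. Cost to traveler: $186. OOP to date $5,819.20. Insurer: $1,240 − $186 = $1,054.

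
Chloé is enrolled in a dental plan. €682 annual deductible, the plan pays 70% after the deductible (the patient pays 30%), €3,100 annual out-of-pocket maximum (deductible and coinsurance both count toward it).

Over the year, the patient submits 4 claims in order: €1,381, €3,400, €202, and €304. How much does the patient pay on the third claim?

Bill 1, €1,381: deductible takes €682, €699 remains; patient's 30% is €209.70. Cost to patient: €891.70. OOP to date €891.70.
Bill 2, €3,400: deductible already satisfied, so patient's share is 30% × €3,400 = €1,020. Cost to patient: €1,020. OOP to date €1,911.70.
Bill 3, €202: 30% coinsurance on €202 = €60.60. Patient owes €60.60 (running OOP €1,972.30).

€60.60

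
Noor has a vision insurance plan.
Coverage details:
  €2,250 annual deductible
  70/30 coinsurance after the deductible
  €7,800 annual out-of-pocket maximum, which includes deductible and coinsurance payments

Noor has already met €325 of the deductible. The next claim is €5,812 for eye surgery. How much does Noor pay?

Deductible still to meet: €2,250 − €325 = €1,925.
After the €1,925 deductible portion, €5,812 − €1,925 = €3,887 is subject to coinsurance.
Coinsurance: €3,887 × 30% = €1,166.10.
Member responsibility before any cap: €1,925 + €1,166.10 = €3,091.10.
Cumulative spending €325 + €3,091.10 = €3,416.10 stays under the €7,800 maximum.

€3,091.10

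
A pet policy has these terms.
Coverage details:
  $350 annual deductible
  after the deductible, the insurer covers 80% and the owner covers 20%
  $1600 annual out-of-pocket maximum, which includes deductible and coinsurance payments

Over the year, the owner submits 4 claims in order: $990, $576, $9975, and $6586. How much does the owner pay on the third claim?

$1006.80

Bill 1, $990: $350 finishes the deductible; $640 goes to coinsurance; 20% of $640 = $128. Owner pays $478; OOP now $478.
Bill 2, $576: 20% coinsurance on $576 = $115.20. Owner owes $115.20 (running OOP $593.20).
Bill 3, $9975: 20% coinsurance on $9975 = $1995. Adding that to $593.20 gives $2588.20, past the $1600 cap; owner pays only $1600 − $593.20 = $1006.80.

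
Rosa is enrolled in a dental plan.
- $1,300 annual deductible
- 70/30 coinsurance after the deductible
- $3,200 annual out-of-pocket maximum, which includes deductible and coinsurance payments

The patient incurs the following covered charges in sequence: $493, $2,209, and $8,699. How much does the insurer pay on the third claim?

$7,219.60

Claim 1 ($493): entire amount goes to the deductible. Patient owes $493 (running OOP $493). Insurer: $493 − $493 = $0.
Claim 2 ($2,209): $807 to deductible, leaving $1,402; 30% of $1,402 = $420.60. Patient pays $1,227.60; OOP now $1,720.60. Plan pays $2,209 − $1,227.60 = $981.40.
Claim 3 ($8,699): deductible met; 30% of $8,699 = $2,609.70. OOP would hit $4,330.30 > $3,200, so the cap limits the patient to $3,200 − $1,720.60 = $1,479.40. Plan pays $8,699 − $1,479.40 = $7,219.60.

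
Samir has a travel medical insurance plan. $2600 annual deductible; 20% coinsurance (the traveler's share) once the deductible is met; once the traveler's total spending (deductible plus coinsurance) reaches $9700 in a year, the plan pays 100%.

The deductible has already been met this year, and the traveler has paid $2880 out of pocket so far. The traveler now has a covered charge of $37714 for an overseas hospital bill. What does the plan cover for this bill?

$30894

With the deductible met, the entire $37714 is subject to coinsurance.
20% of $37714 = $7542.80 falls to the traveler.
That would bring total out-of-pocket to $10422.80, past the $9700 cap. The traveler is capped at $9700 − $2880 = $6820 on this claim.
The insurer covers the remainder: $37714 − $6820 = $30894.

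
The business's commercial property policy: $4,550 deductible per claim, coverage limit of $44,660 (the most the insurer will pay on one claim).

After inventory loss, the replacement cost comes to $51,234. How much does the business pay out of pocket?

$6,574

After the deductible, $51,234 − $4,550 = $46,684 remains.
The $44,660 per-incident cap binds; insurer pays $44,660.
The business bears the rest of the original loss: $51,234 − $44,660 = $6,574.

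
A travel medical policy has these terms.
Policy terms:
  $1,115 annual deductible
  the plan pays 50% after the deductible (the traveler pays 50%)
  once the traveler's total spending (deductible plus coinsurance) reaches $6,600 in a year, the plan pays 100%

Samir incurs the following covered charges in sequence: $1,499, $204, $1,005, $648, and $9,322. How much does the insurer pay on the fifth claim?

$4,957.50

Bill 1, $1,499: deductible takes $1,115, $384 remains; traveler's 50% is $192. Traveler owes $1,307 (running OOP $1,307). Plan pays $1,499 − $1,307 = $192.
Bill 2, $204: deductible met; 50% of $204 = $102. Cost to traveler: $102. OOP to date $1,409. Insurer: $204 − $102 = $102.
Bill 3, $1,005: 50% coinsurance on $1,005 = $502.50. Traveler owes $502.50 (running OOP $1,911.50). Insurer: $1,005 − $502.50 = $502.50.
Bill 4, $648: deductible already satisfied, so traveler's share is 50% × $648 = $324. Cost to traveler: $324. OOP to date $2,235.50. Insurer: $648 − $324 = $324.
Bill 5, $9,322: deductible already satisfied, so traveler's share is 50% × $9,322 = $4,661. OOP would hit $6,896.50 > $6,600, so the cap limits the traveler to $6,600 − $2,235.50 = $4,364.50. Plan pays $9,322 − $4,364.50 = $4,957.50.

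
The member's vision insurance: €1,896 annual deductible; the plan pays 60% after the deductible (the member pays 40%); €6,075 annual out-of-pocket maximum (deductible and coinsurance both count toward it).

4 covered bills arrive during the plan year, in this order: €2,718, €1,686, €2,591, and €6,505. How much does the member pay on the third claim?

€1,036.40

Bill 1, €2,718: €1,896 finishes the deductible; €822 goes to coinsurance; coinsurance €822 × 40% = €328.80. Member owes €2,224.80 (running OOP €2,224.80).
Bill 2, €1,686: 40% coinsurance on €1,686 = €674.40. Member pays €674.40; OOP now €2,899.20.
Bill 3, €2,591: deductible already satisfied, so member's share is 40% × €2,591 = €1,036.40. Cost to member: €1,036.40. OOP to date €3,935.60.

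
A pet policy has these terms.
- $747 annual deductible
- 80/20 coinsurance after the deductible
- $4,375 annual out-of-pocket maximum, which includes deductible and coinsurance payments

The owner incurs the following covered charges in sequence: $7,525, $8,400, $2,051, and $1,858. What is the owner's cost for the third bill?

Claim 1 ($7,525): $747 to deductible, leaving $6,778; owner's 20% is $1,355.60. Cost to owner: $2,102.60. OOP to date $2,102.60.
Claim 2 ($8,400): deductible already satisfied, so owner's share is 20% × $8,400 = $1,680. Cost to owner: $1,680. OOP to date $3,782.60.
Claim 3 ($2,051): deductible met; 20% of $2,051 = $410.20. Cost to owner: $410.20. OOP to date $4,192.80.

$410.20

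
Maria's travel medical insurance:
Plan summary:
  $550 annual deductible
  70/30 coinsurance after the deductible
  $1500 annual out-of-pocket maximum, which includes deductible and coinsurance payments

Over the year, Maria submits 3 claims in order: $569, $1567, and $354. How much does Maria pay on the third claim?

Claim 1 ($569): $550 finishes the deductible; $19 goes to coinsurance; 30% of $19 = $5.70. Traveler owes $555.70 (running OOP $555.70).
Claim 2 ($1567): deductible met; 30% of $1567 = $470.10. Traveler owes $470.10 (running OOP $1025.80).
Claim 3 ($354): deductible already satisfied, so traveler's share is 30% × $354 = $106.20. Traveler pays $106.20; OOP now $1132.

$106.20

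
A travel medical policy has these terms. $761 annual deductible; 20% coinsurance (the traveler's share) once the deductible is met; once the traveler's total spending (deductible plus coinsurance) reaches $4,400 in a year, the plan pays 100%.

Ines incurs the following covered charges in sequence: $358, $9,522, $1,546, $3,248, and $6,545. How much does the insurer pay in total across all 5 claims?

#1 ($358): entire amount goes to the deductible. Traveler pays $358; OOP now $358. Plan pays $358 − $358 = $0.
#2 ($9,522): $403 to deductible, leaving $9,119; coinsurance $9,119 × 20% = $1,823.80. Traveler owes $2,226.80 (running OOP $2,584.80). Insurer: $9,522 − $2,226.80 = $7,295.20.
#3 ($1,546): deductible already satisfied, so traveler's share is 20% × $1,546 = $309.20. Traveler owes $309.20 (running OOP $2,894). Insurer: $1,546 − $309.20 = $1,236.80.
#4 ($3,248): 20% coinsurance on $3,248 = $649.60. Traveler owes $649.60 (running OOP $3,543.60). Plan pays $3,248 − $649.60 = $2,598.40.
#5 ($6,545): deductible met; 20% of $6,545 = $1,309. Adding that to $3,543.60 gives $4,852.60, past the $4,400 cap; traveler pays only $4,400 − $3,543.60 = $856.40. Plan pays $6,545 − $856.40 = $5,688.60.
Insurer total: $0 + $7,295.20 + $1,236.80 + $2,598.40 + $5,688.60 = $16,819.

$16,819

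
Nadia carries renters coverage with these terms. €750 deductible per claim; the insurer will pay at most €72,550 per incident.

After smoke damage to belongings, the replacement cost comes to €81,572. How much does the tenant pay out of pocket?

€9,022

After the deductible, €81,572 − €750 = €80,822 remains.
€80,822 exceeds the €72,550 limit, so the insurer pays the limit: €72,550.
The tenant bears the rest of the original loss: €81,572 − €72,550 = €9,022.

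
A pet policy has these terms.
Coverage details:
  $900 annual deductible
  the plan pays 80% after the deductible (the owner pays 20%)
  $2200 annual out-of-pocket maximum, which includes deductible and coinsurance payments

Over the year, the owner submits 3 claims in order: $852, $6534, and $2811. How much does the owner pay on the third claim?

$2.80

Claim 1 — $852: entire amount goes to the deductible. Owner owes $852 (running OOP $852).
Claim 2 — $6534: $48 finishes the deductible; $6486 goes to coinsurance; coinsurance $6486 × 20% = $1297.20. Owner owes $1345.20 (running OOP $2197.20).
Claim 3 — $2811: deductible already satisfied, so owner's share is 20% × $2811 = $562.20. Adding that to $2197.20 gives $2759.40, past the $2200 cap; owner pays only $2200 − $2197.20 = $2.80.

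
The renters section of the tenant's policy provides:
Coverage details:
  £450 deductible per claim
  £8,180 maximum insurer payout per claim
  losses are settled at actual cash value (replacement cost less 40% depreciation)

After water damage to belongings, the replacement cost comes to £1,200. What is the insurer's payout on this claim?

£270

Depreciate 40%: the covered value is £1,200 × 0.6 = £720.
After the deductible, £720 − £450 = £270 remains.
That's under the £8,180 cap, so the insurer reimburses the full £270.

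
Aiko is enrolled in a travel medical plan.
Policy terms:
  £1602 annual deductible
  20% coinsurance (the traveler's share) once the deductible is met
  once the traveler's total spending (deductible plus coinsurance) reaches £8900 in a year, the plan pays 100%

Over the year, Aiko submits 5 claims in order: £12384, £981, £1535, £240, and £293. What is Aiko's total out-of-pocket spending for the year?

£4368.20

Bill 1, £12384: £1602 finishes the deductible; £10782 goes to coinsurance; traveler's 20% is £2156.40. Cost to traveler: £3758.40. OOP to date £3758.40.
Bill 2, £981: deductible met; 20% of £981 = £196.20. Traveler owes £196.20 (running OOP £3954.60).
Bill 3, £1535: deductible already satisfied, so traveler's share is 20% × £1535 = £307. Traveler pays £307; OOP now £4261.60.
Bill 4, £240: deductible already satisfied, so traveler's share is 20% × £240 = £48. Traveler owes £48 (running OOP £4309.60).
Bill 5, £293: deductible already satisfied, so traveler's share is 20% × £293 = £58.60. Traveler pays £58.60; OOP now £4368.20.
Summing the traveler's payments: £3758.40 + £196.20 + £307 + £48 + £58.60 = £4368.20.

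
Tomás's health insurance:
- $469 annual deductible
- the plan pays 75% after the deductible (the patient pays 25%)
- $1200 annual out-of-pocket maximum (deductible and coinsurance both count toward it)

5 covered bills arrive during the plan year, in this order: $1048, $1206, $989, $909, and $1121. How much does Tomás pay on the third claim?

$247.25

#1 ($1048): deductible takes $469, $579 remains; 25% of $579 = $144.75. Cost to patient: $613.75. OOP to date $613.75.
#2 ($1206): deductible already satisfied, so patient's share is 25% × $1206 = $301.50. Patient owes $301.50 (running OOP $915.25).
#3 ($989): deductible met; 25% of $989 = $247.25. Patient owes $247.25 (running OOP $1162.50).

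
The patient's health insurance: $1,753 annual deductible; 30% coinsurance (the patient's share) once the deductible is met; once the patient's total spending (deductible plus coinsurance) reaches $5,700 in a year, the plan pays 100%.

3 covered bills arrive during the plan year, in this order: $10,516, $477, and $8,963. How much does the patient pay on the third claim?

$1,175

Bill 1, $10,516: $1,753 finishes the deductible; $8,763 goes to coinsurance; coinsurance $8,763 × 30% = $2,628.90. Patient pays $4,381.90; OOP now $4,381.90.
Bill 2, $477: deductible already satisfied, so patient's share is 30% × $477 = $143.10. Patient owes $143.10 (running OOP $4,525).
Bill 3, $8,963: deductible met; 30% of $8,963 = $2,688.90. Adding that to $4,525 gives $7,213.90, past the $5,700 cap; patient pays only $5,700 − $4,525 = $1,175.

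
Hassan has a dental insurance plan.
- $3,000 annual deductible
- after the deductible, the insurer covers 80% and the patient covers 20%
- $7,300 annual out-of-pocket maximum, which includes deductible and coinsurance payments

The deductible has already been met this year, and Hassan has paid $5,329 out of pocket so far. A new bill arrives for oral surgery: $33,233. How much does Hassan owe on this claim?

With the deductible met, the entire $33,233 is subject to coinsurance.
Patient's 20% share of $33,233 is $6,646.60.
That would bring total out-of-pocket to $11,975.60, past the $7,300 cap. The patient is capped at $7,300 − $5,329 = $1,971 on this claim.

$1,971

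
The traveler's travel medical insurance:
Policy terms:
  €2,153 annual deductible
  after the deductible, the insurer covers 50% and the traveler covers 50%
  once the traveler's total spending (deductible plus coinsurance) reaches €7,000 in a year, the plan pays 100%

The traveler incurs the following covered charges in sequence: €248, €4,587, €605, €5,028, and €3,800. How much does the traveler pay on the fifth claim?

Claim 1 — €248: all of it applies to the deductible. Traveler owes €248 (running OOP €248).
Claim 2 — €4,587: deductible takes €1,905, €2,682 remains; coinsurance €2,682 × 50% = €1,341. Cost to traveler: €3,246. OOP to date €3,494.
Claim 3 — €605: deductible met; 50% of €605 = €302.50. Cost to traveler: €302.50. OOP to date €3,796.50.
Claim 4 — €5,028: deductible already satisfied, so traveler's share is 50% × €5,028 = €2,514. Cost to traveler: €2,514. OOP to date €6,310.50.
Claim 5 — €3,800: deductible met; 50% of €3,800 = €1,900. OOP would hit €8,210.50 > €7,000, so the cap limits the traveler to €7,000 − €6,310.50 = €689.50.

€689.50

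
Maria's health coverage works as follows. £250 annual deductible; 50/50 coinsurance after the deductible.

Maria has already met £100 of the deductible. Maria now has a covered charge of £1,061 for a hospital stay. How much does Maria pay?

£605.50

Deductible still to meet: £250 − £100 = £150.
The remaining £911 (= £1,061 − £150) moves to coinsurance.
50% of £911 = £455.50 falls to the patient.
That puts the patient's cost at £150 + £455.50 = £605.50.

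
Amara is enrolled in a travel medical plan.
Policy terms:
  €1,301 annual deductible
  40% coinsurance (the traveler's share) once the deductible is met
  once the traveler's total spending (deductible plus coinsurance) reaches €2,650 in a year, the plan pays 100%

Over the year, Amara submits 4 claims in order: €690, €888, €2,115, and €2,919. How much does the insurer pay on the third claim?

€1,269

Bill 1, €690: entire amount goes to the deductible. Traveler owes €690 (running OOP €690). Plan pays €690 − €690 = €0.
Bill 2, €888: €611 to deductible, leaving €277; traveler's 40% is €110.80. Traveler pays €721.80; OOP now €1,411.80. Insurer: €888 − €721.80 = €166.20.
Bill 3, €2,115: deductible already satisfied, so traveler's share is 40% × €2,115 = €846. Traveler owes €846 (running OOP €2,257.80). Insurer: €2,115 − €846 = €1,269.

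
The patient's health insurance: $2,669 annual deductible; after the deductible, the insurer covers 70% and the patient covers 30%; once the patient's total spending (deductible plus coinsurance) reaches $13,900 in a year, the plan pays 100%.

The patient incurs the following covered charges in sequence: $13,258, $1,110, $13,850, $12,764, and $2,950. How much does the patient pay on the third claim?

$4,155

Claim 1 — $13,258: $2,669 finishes the deductible; $10,589 goes to coinsurance; coinsurance $10,589 × 30% = $3,176.70. Patient pays $5,845.70; OOP now $5,845.70.
Claim 2 — $1,110: deductible met; 30% of $1,110 = $333. Patient pays $333; OOP now $6,178.70.
Claim 3 — $13,850: deductible met; 30% of $13,850 = $4,155. Patient owes $4,155 (running OOP $10,333.70).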